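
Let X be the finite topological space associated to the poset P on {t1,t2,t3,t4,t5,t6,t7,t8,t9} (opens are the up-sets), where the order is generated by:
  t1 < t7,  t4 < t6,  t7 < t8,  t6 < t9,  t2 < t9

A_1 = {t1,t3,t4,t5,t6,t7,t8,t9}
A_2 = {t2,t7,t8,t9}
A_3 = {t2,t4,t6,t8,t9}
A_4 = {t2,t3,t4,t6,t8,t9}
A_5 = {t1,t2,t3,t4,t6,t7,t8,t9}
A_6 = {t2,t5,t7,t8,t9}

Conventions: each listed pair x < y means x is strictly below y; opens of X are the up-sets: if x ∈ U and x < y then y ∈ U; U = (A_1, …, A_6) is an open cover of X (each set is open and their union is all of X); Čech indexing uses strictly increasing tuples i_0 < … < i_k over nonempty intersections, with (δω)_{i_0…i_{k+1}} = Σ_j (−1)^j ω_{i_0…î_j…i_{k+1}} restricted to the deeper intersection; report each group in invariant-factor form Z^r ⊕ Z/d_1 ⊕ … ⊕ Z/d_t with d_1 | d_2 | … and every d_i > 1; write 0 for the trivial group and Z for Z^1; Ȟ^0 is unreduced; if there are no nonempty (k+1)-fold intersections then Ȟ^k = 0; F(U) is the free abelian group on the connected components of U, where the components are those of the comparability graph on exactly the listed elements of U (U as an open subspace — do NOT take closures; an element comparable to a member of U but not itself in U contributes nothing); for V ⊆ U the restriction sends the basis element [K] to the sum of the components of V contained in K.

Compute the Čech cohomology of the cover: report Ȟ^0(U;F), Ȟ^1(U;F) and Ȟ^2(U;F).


cover nerve:
  A12={t7,t8,t9} A13={t4,t6,t8,t9} A14={t3,t4,t6,t8,t9} A15={t1,t3,t4,t6,t7,t8,t9} A16={t5,t7,t8,t9} A23={t2,t8,t9} A24={t2,t8,t9} A25={t2,t7,t8,t9} A26={t2,t7,t8,t9} A34={t2,t4,t6,t8,t9} A35={t2,t4,t6,t8,t9} A36={t2,t8,t9} A45={t2,t3,t4,t6,t8,t9} A46={t2,t8,t9} A56={t2,t7,t8,t9}
  A123={t8,t9} A124={t8,t9} A125={t7,t8,t9} A126={t7,t8,t9} A134={t4,t6,t8,t9} A135={t4,t6,t8,t9} A136={t8,t9} A145={t3,t4,t6,t8,t9} A146={t8,t9} A156={t7,t8,t9} A234={t2,t8,t9} A235={t2,t8,t9} A236={t2,t8,t9} A245={t2,t8,t9} A246={t2,t8,t9} A256={t2,t7,t8,t9} A345={t2,t4,t6,t8,t9} A346={t2,t8,t9} A356={t2,t8,t9} A456={t2,t8,t9}
  A1234={t8,t9} A1235={t8,t9} A1236={t8,t9} A1245={t8,t9} A1246={t8,t9} A1256={t7,t8,t9} A1345={t4,t6,t8,t9} A1346={t8,t9} A1356={t8,t9} A1456={t8,t9} A2345={t2,t8,t9} A2346={t2,t8,t9} A2356={t2,t8,t9} A2456={t2,t8,t9} A3456={t2,t8,t9}
  A12345={t8,t9} A12346={t8,t9} A12356={t8,t9} A12456={t8,t9} A13456={t8,t9} A23456={t2,t8,t9}
  A123456={t8,t9}
components per intersection:
  A1: {t1,t7,t8} {t3} {t4,t6,t9} {t5}
  A2: {t2,t9} {t7,t8}
  A3: {t2,t4,t6,t9} {t8}
  A4: {t2,t4,t6,t9} {t3} {t8}
  A5: {t1,t7,t8} {t2,t4,t6,t9} {t3}
  A6: {t2,t9} {t5} {t7,t8}
  A12: {t7,t8} {t9}
  A13: {t4,t6,t9} {t8}
  A14: {t3} {t4,t6,t9} {t8}
  A15: {t1,t7,t8} {t3} {t4,t6,t9}
  A16: {t5} {t7,t8} {t9}
  A23: {t2,t9} {t8}
  A24: {t2,t9} {t8}
  A25: {t2,t9} {t7,t8}
  A26: {t2,t9} {t7,t8}
  A34: {t2,t4,t6,t9} {t8}
  A35: {t2,t4,t6,t9} {t8}
  A36: {t2,t9} {t8}
  A45: {t2,t4,t6,t9} {t3} {t8}
  A46: {t2,t9} {t8}
  A56: {t2,t9} {t7,t8}
  A123: {t8} {t9}
  A124: {t8} {t9}
  A125: {t7,t8} {t9}
  A126: {t7,t8} {t9}
  A134: {t4,t6,t9} {t8}
  A135: {t4,t6,t9} {t8}
  A136: {t8} {t9}
  A145: {t3} {t4,t6,t9} {t8}
  A146: {t8} {t9}
  A156: {t7,t8} {t9}
  A234: {t2,t9} {t8}
  A235: {t2,t9} {t8}
  A236: {t2,t9} {t8}
  A245: {t2,t9} {t8}
  A246: {t2,t9} {t8}
  A256: {t2,t9} {t7,t8}
  A345: {t2,t4,t6,t9} {t8}
  A346: {t2,t9} {t8}
  A356: {t2,t9} {t8}
  A456: {t2,t9} {t8}
  A1234: {t8} {t9}
  A1235: {t8} {t9}
  A1236: {t8} {t9}
  A1245: {t8} {t9}
  A1246: {t8} {t9}
  A1256: {t7,t8} {t9}
  A1345: {t4,t6,t9} {t8}
  A1346: {t8} {t9}
  A1356: {t8} {t9}
  A1456: {t8} {t9}
  A2345: {t2,t9} {t8}
  A2346: {t2,t9} {t8}
  A2356: {t2,t9} {t8}
  A2456: {t2,t9} {t8}
  A3456: {t2,t9} {t8}
  A12345: {t8} {t9}
  A12346: {t8} {t9}
  A12356: {t8} {t9}
  A12456: {t8} {t9}
  A13456: {t8} {t9}
  A23456: {t2,t9} {t8}
  A123456: {t8} {t9}
C dims 17,34,41,30; δ0: rk 13, SNF 1^13; δ1: rk 21, SNF 1^21; δ2: rk 20, SNF 1^20
Ȟ^0: (17−13)−0=4 ⇒ Z^4
Ȟ^1: (34−21)−13=0 ⇒ 0
Ȟ^2: (41−20)−21=0 ⇒ 0

Ȟ^0 = Z^4,  Ȟ^1 = 0,  Ȟ^2 = 0


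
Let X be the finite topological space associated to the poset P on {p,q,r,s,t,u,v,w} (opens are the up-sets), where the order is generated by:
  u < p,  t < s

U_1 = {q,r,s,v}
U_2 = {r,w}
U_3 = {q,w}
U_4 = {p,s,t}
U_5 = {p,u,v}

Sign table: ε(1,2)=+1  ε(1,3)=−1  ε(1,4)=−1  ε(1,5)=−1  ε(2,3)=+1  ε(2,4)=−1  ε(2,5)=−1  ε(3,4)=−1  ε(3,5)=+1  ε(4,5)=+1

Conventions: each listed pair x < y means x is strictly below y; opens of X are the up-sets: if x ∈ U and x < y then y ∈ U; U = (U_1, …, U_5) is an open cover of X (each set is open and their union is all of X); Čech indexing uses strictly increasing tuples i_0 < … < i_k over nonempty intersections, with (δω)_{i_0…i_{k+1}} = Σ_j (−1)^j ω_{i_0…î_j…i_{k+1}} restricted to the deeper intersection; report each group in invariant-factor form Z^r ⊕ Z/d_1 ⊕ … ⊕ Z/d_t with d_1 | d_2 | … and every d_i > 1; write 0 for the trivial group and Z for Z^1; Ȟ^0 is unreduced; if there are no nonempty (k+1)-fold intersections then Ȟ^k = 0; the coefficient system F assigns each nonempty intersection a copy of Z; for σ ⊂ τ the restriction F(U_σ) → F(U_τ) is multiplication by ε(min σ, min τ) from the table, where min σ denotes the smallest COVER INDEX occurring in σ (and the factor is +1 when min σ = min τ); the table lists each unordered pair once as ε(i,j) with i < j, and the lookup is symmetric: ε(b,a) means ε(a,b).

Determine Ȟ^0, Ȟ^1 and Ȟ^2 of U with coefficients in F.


Ȟ^0 ≅ 0,  Ȟ^1 ≅ Z ⊕ Z/2,  Ȟ^2 ≅ 0

nonempty intersections:
  U12={r} U13={q} U14={s} U15={v} U23={w} U45={p}
C dims 5,6; δ0: rk 5, SNF 1^4·2
Ȟ^0: (5−5)−0=0 ⇒ 0
Ȟ^1: (6−0)−5=1 plus torsion [2] ⇒ Z ⊕ Z/2
Ȟ^2: (0−0)−0=0 ⇒ 0


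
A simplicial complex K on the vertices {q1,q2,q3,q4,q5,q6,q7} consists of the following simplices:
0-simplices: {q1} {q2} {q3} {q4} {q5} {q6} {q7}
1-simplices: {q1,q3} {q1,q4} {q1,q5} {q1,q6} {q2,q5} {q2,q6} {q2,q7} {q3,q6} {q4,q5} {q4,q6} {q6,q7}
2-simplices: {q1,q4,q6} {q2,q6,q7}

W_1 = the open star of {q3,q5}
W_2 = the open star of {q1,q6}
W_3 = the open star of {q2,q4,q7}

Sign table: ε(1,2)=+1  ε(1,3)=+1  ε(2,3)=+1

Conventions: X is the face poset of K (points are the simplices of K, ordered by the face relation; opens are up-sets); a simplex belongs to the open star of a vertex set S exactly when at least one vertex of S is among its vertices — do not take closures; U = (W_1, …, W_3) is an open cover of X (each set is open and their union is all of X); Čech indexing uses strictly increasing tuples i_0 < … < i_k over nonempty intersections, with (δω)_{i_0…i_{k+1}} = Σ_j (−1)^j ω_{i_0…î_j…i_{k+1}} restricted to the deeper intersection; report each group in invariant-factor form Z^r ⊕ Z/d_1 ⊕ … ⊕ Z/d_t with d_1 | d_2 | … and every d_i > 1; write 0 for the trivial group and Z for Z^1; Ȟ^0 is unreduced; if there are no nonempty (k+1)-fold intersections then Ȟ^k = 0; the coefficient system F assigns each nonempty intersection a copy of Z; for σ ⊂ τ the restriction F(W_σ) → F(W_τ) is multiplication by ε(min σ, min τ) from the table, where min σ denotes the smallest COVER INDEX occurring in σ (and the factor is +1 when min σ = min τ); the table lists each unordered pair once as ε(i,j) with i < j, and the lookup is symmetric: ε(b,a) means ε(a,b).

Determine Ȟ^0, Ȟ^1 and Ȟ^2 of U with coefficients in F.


Ȟ^0(U;F) ≅ Z,  Ȟ^1(U;F) ≅ Z,  Ȟ^2(U;F) ≅ 0

intersection data:
  W1={{q3},{q5},{q1,q3},{q1,q5},{q2,q5},{q3,q6},{q4,q5}} W2={{q1},{q6},{q1,q3},{q1,q4},{q1,q5},{q1,q6},{q2,q6},{q3,q6},{q4,q6},{q6,q7},{q1,q4,q6},{q2,q6,q7}} W3={{q2},{q4},{q7},{q1,q4},{q2,q5},{q2,q6},{q2,q7},{q4,q5},{q4,q6},{q6,q7},{q1,q4,q6},{q2,q6,q7}}
  W12={{q1,q3},{q1,q5},{q3,q6}} W13={{q2,q5},{q4,q5}} W23={{q1,q4},{q2,q6},{q4,q6},{q6,q7},{q1,q4,q6},{q2,q6,q7}}
C dims 3,3; δ0: rk 2, SNF 1^2
Ȟ^0 = (3 − 2) − 0 = 1, so Ȟ^0 ≅ Z
Ȟ^1 = (3 − 0) − 2 = 1, so Ȟ^1 ≅ Z
Ȟ^2 = (0 − 0) − 0 = 0, so Ȟ^2 ≅ 0


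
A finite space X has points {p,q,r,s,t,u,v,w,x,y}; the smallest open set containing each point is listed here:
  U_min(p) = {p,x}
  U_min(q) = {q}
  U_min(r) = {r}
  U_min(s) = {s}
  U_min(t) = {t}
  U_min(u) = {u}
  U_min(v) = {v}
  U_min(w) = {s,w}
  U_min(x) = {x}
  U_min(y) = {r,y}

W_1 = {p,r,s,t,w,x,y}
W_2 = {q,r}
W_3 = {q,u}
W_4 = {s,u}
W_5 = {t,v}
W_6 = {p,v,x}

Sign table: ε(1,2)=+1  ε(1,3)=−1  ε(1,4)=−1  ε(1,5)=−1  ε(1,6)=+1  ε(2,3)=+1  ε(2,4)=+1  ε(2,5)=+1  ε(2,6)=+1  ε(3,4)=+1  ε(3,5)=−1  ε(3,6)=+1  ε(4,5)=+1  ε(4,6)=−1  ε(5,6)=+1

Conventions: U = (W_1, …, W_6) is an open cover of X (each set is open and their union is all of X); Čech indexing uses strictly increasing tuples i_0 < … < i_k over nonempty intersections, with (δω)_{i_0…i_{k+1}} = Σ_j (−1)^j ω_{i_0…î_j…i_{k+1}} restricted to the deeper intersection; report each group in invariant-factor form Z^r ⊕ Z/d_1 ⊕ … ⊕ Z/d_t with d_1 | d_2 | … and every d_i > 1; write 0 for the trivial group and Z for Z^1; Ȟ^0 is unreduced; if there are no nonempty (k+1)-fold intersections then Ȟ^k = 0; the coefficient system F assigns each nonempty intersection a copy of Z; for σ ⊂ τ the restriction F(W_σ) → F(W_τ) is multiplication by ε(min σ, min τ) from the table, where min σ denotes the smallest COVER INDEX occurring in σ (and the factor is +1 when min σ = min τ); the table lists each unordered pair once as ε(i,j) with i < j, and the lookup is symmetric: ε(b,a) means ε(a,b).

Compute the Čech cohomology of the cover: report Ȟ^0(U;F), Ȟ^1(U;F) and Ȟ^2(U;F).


Ȟ^0(U;F) ≅ 0, Ȟ^1(U;F) ≅ Z ⊕ Z/2 and Ȟ^2(U;F) ≅ 0

intersection data:
  W12={r} W14={s} W15={t} W16={p,x} W23={q} W34={u} W56={v}
C dims 6,7; δ0: rk 6, SNF 1^5·2
Ȟ^0 = (6 − 6) − 0 = 0, so Ȟ^0 ≅ 0
Ȟ^1 = (7 − 0) − 6 = 1 plus torsion [2], so Ȟ^1 ≅ Z ⊕ Z/2
Ȟ^2 = (0 − 0) − 0 = 0, so Ȟ^2 ≅ 0


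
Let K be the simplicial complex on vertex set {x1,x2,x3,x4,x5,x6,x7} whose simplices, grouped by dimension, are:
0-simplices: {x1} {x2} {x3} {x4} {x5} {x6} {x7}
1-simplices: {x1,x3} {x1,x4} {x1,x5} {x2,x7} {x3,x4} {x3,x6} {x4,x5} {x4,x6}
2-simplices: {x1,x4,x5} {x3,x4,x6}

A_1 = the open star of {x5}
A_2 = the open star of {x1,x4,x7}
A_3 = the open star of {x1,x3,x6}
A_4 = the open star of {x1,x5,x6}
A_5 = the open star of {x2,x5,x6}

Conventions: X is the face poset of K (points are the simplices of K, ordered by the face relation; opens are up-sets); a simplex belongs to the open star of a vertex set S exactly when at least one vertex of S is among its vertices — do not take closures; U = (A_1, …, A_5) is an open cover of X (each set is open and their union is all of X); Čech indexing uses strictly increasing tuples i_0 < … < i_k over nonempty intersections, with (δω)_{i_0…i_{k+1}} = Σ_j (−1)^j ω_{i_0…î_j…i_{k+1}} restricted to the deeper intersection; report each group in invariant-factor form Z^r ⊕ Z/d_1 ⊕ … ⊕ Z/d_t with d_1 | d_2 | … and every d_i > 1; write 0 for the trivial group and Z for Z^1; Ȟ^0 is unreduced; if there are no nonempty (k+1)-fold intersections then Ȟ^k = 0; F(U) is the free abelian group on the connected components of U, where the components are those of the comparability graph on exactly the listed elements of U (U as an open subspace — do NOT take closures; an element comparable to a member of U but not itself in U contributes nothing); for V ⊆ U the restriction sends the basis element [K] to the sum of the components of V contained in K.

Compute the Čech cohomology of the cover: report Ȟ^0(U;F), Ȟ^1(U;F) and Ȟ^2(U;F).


Ȟ^0 = Z^2, Ȟ^1 = Z and Ȟ^2 = 0

nonempty intersections:
  A1={{x5},{x1,x5},{x4,x5},{x1,x4,x5}} A2={{x1},{x4},{x7},{x1,x3},{x1,x4},{x1,x5},{x2,x7},{x3,x4},{x4,x5},{x4,x6},{x1,x4,x5},{x3,x4,x6}} A3={{x1},{x3},{x6},{x1,x3},{x1,x4},{x1,x5},{x3,x4},{x3,x6},{x4,x6},{x1,x4,x5},{x3,x4,x6}} A4={{x1},{x5},{x6},{x1,x3},{x1,x4},{x1,x5},{x3,x6},{x4,x5},{x4,x6},{x1,x4,x5},{x3,x4,x6}} A5={{x2},{x5},{x6},{x1,x5},{x2,x7},{x3,x6},{x4,x5},{x4,x6},{x1,x4,x5},{x3,x4,x6}}
  A12={{x1,x5},{x4,x5},{x1,x4,x5}} A13={{x1,x5},{x1,x4,x5}} A14={{x5},{x1,x5},{x4,x5},{x1,x4,x5}} A15={{x5},{x1,x5},{x4,x5},{x1,x4,x5}} A23={{x1},{x1,x3},{x1,x4},{x1,x5},{x3,x4},{x4,x6},{x1,x4,x5},{x3,x4,x6}} A24={{x1},{x1,x3},{x1,x4},{x1,x5},{x4,x5},{x4,x6},{x1,x4,x5},{x3,x4,x6}} A25={{x1,x5},{x2,x7},{x4,x5},{x4,x6},{x1,x4,x5},{x3,x4,x6}} A34={{x1},{x6},{x1,x3},{x1,x4},{x1,x5},{x3,x6},{x4,x6},{x1,x4,x5},{x3,x4,x6}} A35={{x6},{x1,x5},{x3,x6},{x4,x6},{x1,x4,x5},{x3,x4,x6}} A45={{x5},{x6},{x1,x5},{x3,x6},{x4,x5},{x4,x6},{x1,x4,x5},{x3,x4,x6}}
  A123={{x1,x5},{x1,x4,x5}} A124={{x1,x5},{x4,x5},{x1,x4,x5}} A125={{x1,x5},{x4,x5},{x1,x4,x5}} A134={{x1,x5},{x1,x4,x5}} A135={{x1,x5},{x1,x4,x5}} A145={{x5},{x1,x5},{x4,x5},{x1,x4,x5}} A234={{x1},{x1,x3},{x1,x4},{x1,x5},{x4,x6},{x1,x4,x5},{x3,x4,x6}} A235={{x1,x5},{x4,x6},{x1,x4,x5},{x3,x4,x6}} A245={{x1,x5},{x4,x5},{x4,x6},{x1,x4,x5},{x3,x4,x6}} A345={{x6},{x1,x5},{x3,x6},{x4,x6},{x1,x4,x5},{x3,x4,x6}}
  A1234={{x1,x5},{x1,x4,x5}} A1235={{x1,x5},{x1,x4,x5}} A1245={{x1,x5},{x4,x5},{x1,x4,x5}} A1345={{x1,x5},{x1,x4,x5}} A2345={{x1,x5},{x4,x6},{x1,x4,x5},{x3,x4,x6}}
  A12345={{x1,x5},{x1,x4,x5}}
components per intersection:
  A1: {{x5},{x1,x5},{x4,x5},{x1,x4,x5}}
  A2: {{x1},{x4},{x1,x3},{x1,x4},{x1,x5},{x3,x4},{x4,x5},{x4,x6},{x1,x4,x5},{x3,x4,x6}} {{x7},{x2,x7}}
  A3: {{x1},{x3},{x6},{x1,x3},{x1,x4},{x1,x5},{x3,x4},{x3,x6},{x4,x6},{x1,x4,x5},{x3,x4,x6}}
  A4: {{x1},{x5},{x1,x3},{x1,x4},{x1,x5},{x4,x5},{x1,x4,x5}} {{x6},{x3,x6},{x4,x6},{x3,x4,x6}}
  A5: {{x2},{x2,x7}} {{x5},{x1,x5},{x4,x5},{x1,x4,x5}} {{x6},{x3,x6},{x4,x6},{x3,x4,x6}}
  A12: {{x1,x5},{x4,x5},{x1,x4,x5}}
  A13: {{x1,x5},{x1,x4,x5}}
  A14: {{x5},{x1,x5},{x4,x5},{x1,x4,x5}}
  A15: {{x5},{x1,x5},{x4,x5},{x1,x4,x5}}
  A23: {{x1},{x1,x3},{x1,x4},{x1,x5},{x1,x4,x5}} {{x3,x4},{x4,x6},{x3,x4,x6}}
  A24: {{x1},{x1,x3},{x1,x4},{x1,x5},{x4,x5},{x1,x4,x5}} {{x4,x6},{x3,x4,x6}}
  A25: {{x1,x5},{x4,x5},{x1,x4,x5}} {{x2,x7}} {{x4,x6},{x3,x4,x6}}
  A34: {{x1},{x1,x3},{x1,x4},{x1,x5},{x1,x4,x5}} {{x6},{x3,x6},{x4,x6},{x3,x4,x6}}
  A35: {{x6},{x3,x6},{x4,x6},{x3,x4,x6}} {{x1,x5},{x1,x4,x5}}
  A45: {{x5},{x1,x5},{x4,x5},{x1,x4,x5}} {{x6},{x3,x6},{x4,x6},{x3,x4,x6}}
  A123: {{x1,x5},{x1,x4,x5}}
  A124: {{x1,x5},{x4,x5},{x1,x4,x5}}
  A125: {{x1,x5},{x4,x5},{x1,x4,x5}}
  A134: {{x1,x5},{x1,x4,x5}}
  A135: {{x1,x5},{x1,x4,x5}}
  A145: {{x5},{x1,x5},{x4,x5},{x1,x4,x5}}
  A234: {{x1},{x1,x3},{x1,x4},{x1,x5},{x1,x4,x5}} {{x4,x6},{x3,x4,x6}}
  A235: {{x1,x5},{x1,x4,x5}} {{x4,x6},{x3,x4,x6}}
  A245: {{x1,x5},{x4,x5},{x1,x4,x5}} {{x4,x6},{x3,x4,x6}}
  A345: {{x6},{x3,x6},{x4,x6},{x3,x4,x6}} {{x1,x5},{x1,x4,x5}}
  A1234: {{x1,x5},{x1,x4,x5}}
  A1235: {{x1,x5},{x1,x4,x5}}
  A1245: {{x1,x5},{x4,x5},{x1,x4,x5}}
  A1345: {{x1,x5},{x1,x4,x5}}
  A2345: {{x1,x5},{x1,x4,x5}} {{x4,x6},{x3,x4,x6}}
  A12345: {{x1,x5},{x1,x4,x5}}
C dims 9,17,14,6; δ0: rk 7, SNF 1^7; δ1: rk 9, SNF 1^9; δ2: rk 5, SNF 1^5
Ȟ^0: (9−7)−0=2 ⇒ Z^2
Ȟ^1: (17−9)−7=1 ⇒ Z
Ȟ^2: (14−5)−9=0 ⇒ 0


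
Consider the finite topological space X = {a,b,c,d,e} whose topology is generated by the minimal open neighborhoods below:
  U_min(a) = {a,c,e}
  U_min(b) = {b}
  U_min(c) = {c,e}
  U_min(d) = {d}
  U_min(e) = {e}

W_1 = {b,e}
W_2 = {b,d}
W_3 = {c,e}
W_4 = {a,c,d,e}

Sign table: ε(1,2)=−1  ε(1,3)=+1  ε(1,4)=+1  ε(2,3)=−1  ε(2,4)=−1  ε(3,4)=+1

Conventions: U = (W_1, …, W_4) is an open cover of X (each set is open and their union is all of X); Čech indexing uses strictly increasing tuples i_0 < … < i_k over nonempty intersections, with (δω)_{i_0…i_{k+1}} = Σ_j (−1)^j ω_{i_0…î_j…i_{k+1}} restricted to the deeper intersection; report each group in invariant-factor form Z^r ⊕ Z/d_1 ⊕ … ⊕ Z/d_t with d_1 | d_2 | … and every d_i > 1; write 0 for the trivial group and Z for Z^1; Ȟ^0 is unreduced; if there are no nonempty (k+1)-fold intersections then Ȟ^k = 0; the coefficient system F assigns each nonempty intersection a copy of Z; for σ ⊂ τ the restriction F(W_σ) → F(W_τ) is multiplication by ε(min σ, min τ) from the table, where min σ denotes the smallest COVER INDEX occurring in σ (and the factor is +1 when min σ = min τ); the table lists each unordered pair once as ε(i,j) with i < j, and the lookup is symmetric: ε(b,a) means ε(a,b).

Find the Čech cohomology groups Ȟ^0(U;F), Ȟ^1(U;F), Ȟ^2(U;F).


nonempty overlaps:
  W12={b} W13={e} W14={e} W24={d} W34={c,e}
  W134={e}
C dims 4,5,1; δ0: rk 3, SNF 1^3; δ1: rk 1, SNF 1^1
degree 0: 4−3−0 = 1 → Ȟ^0 ≅ Z
degree 1: 5−1−3 = 1 → Ȟ^1 ≅ Z
degree 2: 1−0−1 = 0 → Ȟ^2 ≅ 0

Ȟ^0 = Z, Ȟ^1 = Z, Ȟ^2 = 0


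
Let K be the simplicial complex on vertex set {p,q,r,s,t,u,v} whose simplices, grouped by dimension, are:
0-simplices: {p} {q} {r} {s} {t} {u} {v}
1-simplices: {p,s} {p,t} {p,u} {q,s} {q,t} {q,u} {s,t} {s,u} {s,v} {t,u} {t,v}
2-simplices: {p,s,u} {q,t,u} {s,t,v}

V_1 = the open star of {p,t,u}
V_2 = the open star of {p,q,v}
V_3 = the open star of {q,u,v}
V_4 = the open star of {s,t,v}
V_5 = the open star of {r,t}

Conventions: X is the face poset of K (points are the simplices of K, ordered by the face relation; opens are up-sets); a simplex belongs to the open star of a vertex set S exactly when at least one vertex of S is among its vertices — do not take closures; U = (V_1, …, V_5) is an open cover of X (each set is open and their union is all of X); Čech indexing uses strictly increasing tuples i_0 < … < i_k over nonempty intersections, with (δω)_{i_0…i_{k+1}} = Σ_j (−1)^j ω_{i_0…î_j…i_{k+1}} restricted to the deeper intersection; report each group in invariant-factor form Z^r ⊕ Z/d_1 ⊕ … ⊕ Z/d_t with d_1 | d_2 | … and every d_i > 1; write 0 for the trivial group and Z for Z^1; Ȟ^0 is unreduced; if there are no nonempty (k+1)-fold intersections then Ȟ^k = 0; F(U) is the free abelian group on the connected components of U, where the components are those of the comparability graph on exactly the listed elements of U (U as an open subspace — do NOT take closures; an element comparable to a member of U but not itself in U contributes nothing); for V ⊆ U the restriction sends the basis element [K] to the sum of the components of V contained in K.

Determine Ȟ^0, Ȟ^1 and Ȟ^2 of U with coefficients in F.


Ȟ^0 ≅ Z^2; Ȟ^1 ≅ Z^2; Ȟ^2 ≅ 0

intersection data:
  V1={{p},{t},{u},{p,s},{p,t},{p,u},{q,t},{q,u},{s,t},{s,u},{t,u},{t,v},{p,s,u},{q,t,u},{s,t,v}} V2={{p},{q},{v},{p,s},{p,t},{p,u},{q,s},{q,t},{q,u},{s,v},{t,v},{p,s,u},{q,t,u},{s,t,v}} V3={{q},{u},{v},{p,u},{q,s},{q,t},{q,u},{s,u},{s,v},{t,u},{t,v},{p,s,u},{q,t,u},{s,t,v}} V4={{s},{t},{v},{p,s},{p,t},{q,s},{q,t},{s,t},{s,u},{s,v},{t,u},{t,v},{p,s,u},{q,t,u},{s,t,v}} V5={{r},{t},{p,t},{q,t},{s,t},{t,u},{t,v},{q,t,u},{s,t,v}}
  V12={{p},{p,s},{p,t},{p,u},{q,t},{q,u},{t,v},{p,s,u},{q,t,u},{s,t,v}} V13={{u},{p,u},{q,t},{q,u},{s,u},{t,u},{t,v},{p,s,u},{q,t,u},{s,t,v}} V14={{t},{p,s},{p,t},{q,t},{s,t},{s,u},{t,u},{t,v},{p,s,u},{q,t,u},{s,t,v}} V15={{t},{p,t},{q,t},{s,t},{t,u},{t,v},{q,t,u},{s,t,v}} V23={{q},{v},{p,u},{q,s},{q,t},{q,u},{s,v},{t,v},{p,s,u},{q,t,u},{s,t,v}} V24={{v},{p,s},{p,t},{q,s},{q,t},{s,v},{t,v},{p,s,u},{q,t,u},{s,t,v}} V25={{p,t},{q,t},{t,v},{q,t,u},{s,t,v}} V34={{v},{q,s},{q,t},{s,u},{s,v},{t,u},{t,v},{p,s,u},{q,t,u},{s,t,v}} V35={{q,t},{t,u},{t,v},{q,t,u},{s,t,v}} V45={{t},{p,t},{q,t},{s,t},{t,u},{t,v},{q,t,u},{s,t,v}}
  V123={{p,u},{q,t},{q,u},{t,v},{p,s,u},{q,t,u},{s,t,v}} V124={{p,s},{p,t},{q,t},{t,v},{p,s,u},{q,t,u},{s,t,v}} V125={{p,t},{q,t},{t,v},{q,t,u},{s,t,v}} V134={{q,t},{s,u},{t,u},{t,v},{p,s,u},{q,t,u},{s,t,v}} V135={{q,t},{t,u},{t,v},{q,t,u},{s,t,v}} V145={{t},{p,t},{q,t},{s,t},{t,u},{t,v},{q,t,u},{s,t,v}} V234={{v},{q,s},{q,t},{s,v},{t,v},{p,s,u},{q,t,u},{s,t,v}} V235={{q,t},{t,v},{q,t,u},{s,t,v}} V245={{p,t},{q,t},{t,v},{q,t,u},{s,t,v}} V345={{q,t},{t,u},{t,v},{q,t,u},{s,t,v}}
  V1234={{q,t},{t,v},{p,s,u},{q,t,u},{s,t,v}} V1235={{q,t},{t,v},{q,t,u},{s,t,v}} V1245={{p,t},{q,t},{t,v},{q,t,u},{s,t,v}} V1345={{q,t},{t,u},{t,v},{q,t,u},{s,t,v}} V2345={{q,t},{t,v},{q,t,u},{s,t,v}}
  V12345={{q,t},{t,v},{q,t,u},{s,t,v}}
components per intersection:
  V1: {{p},{t},{u},{p,s},{p,t},{p,u},{q,t},{q,u},{s,t},{s,u},{t,u},{t,v},{p,s,u},{q,t,u},{s,t,v}}
  V2: {{p},{p,s},{p,t},{p,u},{p,s,u}} {{q},{q,s},{q,t},{q,u},{q,t,u}} {{v},{s,v},{t,v},{s,t,v}}
  V3: {{q},{u},{p,u},{q,s},{q,t},{q,u},{s,u},{t,u},{p,s,u},{q,t,u}} {{v},{s,v},{t,v},{s,t,v}}
  V4: {{s},{t},{v},{p,s},{p,t},{q,s},{q,t},{s,t},{s,u},{s,v},{t,u},{t,v},{p,s,u},{q,t,u},{s,t,v}}
  V5: {{r}} {{t},{p,t},{q,t},{s,t},{t,u},{t,v},{q,t,u},{s,t,v}}
  V12: {{p},{p,s},{p,t},{p,u},{p,s,u}} {{q,t},{q,u},{q,t,u}} {{t,v},{s,t,v}}
  V13: {{u},{p,u},{q,t},{q,u},{s,u},{t,u},{p,s,u},{q,t,u}} {{t,v},{s,t,v}}
  V14: {{t},{p,t},{q,t},{s,t},{t,u},{t,v},{q,t,u},{s,t,v}} {{p,s},{s,u},{p,s,u}}
  V15: {{t},{p,t},{q,t},{s,t},{t,u},{t,v},{q,t,u},{s,t,v}}
  V23: {{q},{q,s},{q,t},{q,u},{q,t,u}} {{v},{s,v},{t,v},{s,t,v}} {{p,u},{p,s,u}}
  V24: {{v},{s,v},{t,v},{s,t,v}} {{p,s},{p,s,u}} {{p,t}} {{q,s}} {{q,t},{q,t,u}}
  V25: {{p,t}} {{q,t},{q,t,u}} {{t,v},{s,t,v}}
  V34: {{v},{s,v},{t,v},{s,t,v}} {{q,s}} {{q,t},{t,u},{q,t,u}} {{s,u},{p,s,u}}
  V35: {{q,t},{t,u},{q,t,u}} {{t,v},{s,t,v}}
  V45: {{t},{p,t},{q,t},{s,t},{t,u},{t,v},{q,t,u},{s,t,v}}
  V123: {{p,u},{p,s,u}} {{q,t},{q,u},{q,t,u}} {{t,v},{s,t,v}}
  V124: {{p,s},{p,s,u}} {{p,t}} {{q,t},{q,t,u}} {{t,v},{s,t,v}}
  V125: {{p,t}} {{q,t},{q,t,u}} {{t,v},{s,t,v}}
  V134: {{q,t},{t,u},{q,t,u}} {{s,u},{p,s,u}} {{t,v},{s,t,v}}
  V135: {{q,t},{t,u},{q,t,u}} {{t,v},{s,t,v}}
  V145: {{t},{p,t},{q,t},{s,t},{t,u},{t,v},{q,t,u},{s,t,v}}
  V234: {{v},{s,v},{t,v},{s,t,v}} {{q,s}} {{q,t},{q,t,u}} {{p,s,u}}
  V235: {{q,t},{q,t,u}} {{t,v},{s,t,v}}
  V245: {{p,t}} {{q,t},{q,t,u}} {{t,v},{s,t,v}}
  V345: {{q,t},{t,u},{q,t,u}} {{t,v},{s,t,v}}
  V1234: {{q,t},{q,t,u}} {{t,v},{s,t,v}} {{p,s,u}}
  V1235: {{q,t},{q,t,u}} {{t,v},{s,t,v}}
  V1245: {{p,t}} {{q,t},{q,t,u}} {{t,v},{s,t,v}}
  V1345: {{q,t},{t,u},{q,t,u}} {{t,v},{s,t,v}}
  V2345: {{q,t},{q,t,u}} {{t,v},{s,t,v}}
  V12345: {{q,t},{q,t,u}} {{t,v},{s,t,v}}
C dims 9,26,27,12; δ0: rk 7, SNF 1^7; δ1: rk 17, SNF 1^17; δ2: rk 10, SNF 1^10
Ȟ^0 = (9 − 7) − 0 = 2, so Ȟ^0 ≅ Z^2
Ȟ^1 = (26 − 17) − 7 = 2, so Ȟ^1 ≅ Z^2
Ȟ^2 = (27 − 10) − 17 = 0, so Ȟ^2 ≅ 0


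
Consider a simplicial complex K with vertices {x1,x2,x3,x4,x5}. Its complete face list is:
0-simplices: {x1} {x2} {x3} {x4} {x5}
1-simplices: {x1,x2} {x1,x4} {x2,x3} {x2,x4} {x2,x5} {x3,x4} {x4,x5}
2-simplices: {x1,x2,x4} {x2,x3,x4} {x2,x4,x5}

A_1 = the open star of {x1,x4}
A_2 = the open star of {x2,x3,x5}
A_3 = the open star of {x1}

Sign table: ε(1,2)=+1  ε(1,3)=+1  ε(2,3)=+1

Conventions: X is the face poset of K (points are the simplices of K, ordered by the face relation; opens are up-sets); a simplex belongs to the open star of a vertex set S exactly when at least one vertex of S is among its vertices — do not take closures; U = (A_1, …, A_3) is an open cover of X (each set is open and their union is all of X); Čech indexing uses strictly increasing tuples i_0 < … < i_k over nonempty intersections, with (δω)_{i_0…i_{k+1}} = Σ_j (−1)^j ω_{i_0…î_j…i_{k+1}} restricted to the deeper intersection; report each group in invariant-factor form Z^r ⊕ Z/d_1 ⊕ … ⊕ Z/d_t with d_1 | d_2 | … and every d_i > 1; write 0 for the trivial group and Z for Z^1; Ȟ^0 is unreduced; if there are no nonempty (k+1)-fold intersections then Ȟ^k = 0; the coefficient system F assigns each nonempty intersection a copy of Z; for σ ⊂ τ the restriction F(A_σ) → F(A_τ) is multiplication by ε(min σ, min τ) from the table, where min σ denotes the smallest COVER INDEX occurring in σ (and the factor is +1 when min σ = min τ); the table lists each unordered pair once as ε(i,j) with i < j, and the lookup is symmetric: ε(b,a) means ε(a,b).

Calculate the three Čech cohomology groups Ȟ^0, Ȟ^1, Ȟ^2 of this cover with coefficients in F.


Ȟ^0(U;F) ≅ Z, Ȟ^1(U;F) ≅ 0 and Ȟ^2(U;F) ≅ 0

nonempty intersections:
  A1={{x1},{x4},{x1,x2},{x1,x4},{x2,x4},{x3,x4},{x4,x5},{x1,x2,x4},{x2,x3,x4},{x2,x4,x5}} A2={{x2},{x3},{x5},{x1,x2},{x2,x3},{x2,x4},{x2,x5},{x3,x4},{x4,x5},{x1,x2,x4},{x2,x3,x4},{x2,x4,x5}} A3={{x1},{x1,x2},{x1,x4},{x1,x2,x4}}
  A12={{x1,x2},{x2,x4},{x3,x4},{x4,x5},{x1,x2,x4},{x2,x3,x4},{x2,x4,x5}} A13={{x1},{x1,x2},{x1,x4},{x1,x2,x4}} A23={{x1,x2},{x1,x2,x4}}
  A123={{x1,x2},{x1,x2,x4}}
C dims 3,3,1; δ0: rk 2, SNF 1^2; δ1: rk 1, SNF 1^1
Ȟ^0: (3−2)−0=1 ⇒ Z
Ȟ^1: (3−1)−2=0 ⇒ 0
Ȟ^2: (1−0)−1=0 ⇒ 0


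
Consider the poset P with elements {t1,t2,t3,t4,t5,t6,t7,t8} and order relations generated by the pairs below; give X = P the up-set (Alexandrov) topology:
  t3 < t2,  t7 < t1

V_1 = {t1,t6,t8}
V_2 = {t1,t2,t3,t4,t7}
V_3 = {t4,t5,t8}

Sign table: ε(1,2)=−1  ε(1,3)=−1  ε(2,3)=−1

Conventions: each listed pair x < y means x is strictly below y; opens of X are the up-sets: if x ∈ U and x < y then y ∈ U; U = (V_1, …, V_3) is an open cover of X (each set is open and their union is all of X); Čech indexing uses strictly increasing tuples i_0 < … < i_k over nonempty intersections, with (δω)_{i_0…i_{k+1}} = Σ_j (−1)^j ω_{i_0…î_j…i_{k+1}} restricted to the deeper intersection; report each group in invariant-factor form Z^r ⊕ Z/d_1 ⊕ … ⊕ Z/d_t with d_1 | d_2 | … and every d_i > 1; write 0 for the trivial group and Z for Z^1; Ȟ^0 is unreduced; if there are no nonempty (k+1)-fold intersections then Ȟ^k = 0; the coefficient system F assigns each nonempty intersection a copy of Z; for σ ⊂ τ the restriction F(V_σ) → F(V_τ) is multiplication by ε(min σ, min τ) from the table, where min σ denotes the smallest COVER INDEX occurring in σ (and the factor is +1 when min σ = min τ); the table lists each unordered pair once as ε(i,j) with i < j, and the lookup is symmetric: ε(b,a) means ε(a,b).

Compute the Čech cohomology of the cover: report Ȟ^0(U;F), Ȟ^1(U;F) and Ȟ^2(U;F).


intersection data:
  V12={t1} V13={t8} V23={t4}
C dims 3,3; δ0: rk 3, SNF 1^2·2
Ȟ^0 = (3 − 3) − 0 = 0, so Ȟ^0 ≅ 0
Ȟ^1 = (3 − 0) − 3 = 0 plus torsion [2], so Ȟ^1 ≅ Z/2
Ȟ^2 = (0 − 0) − 0 = 0, so Ȟ^2 ≅ 0

Ȟ^0 ≅ 0, Ȟ^1 ≅ Z/2, Ȟ^2 ≅ 0


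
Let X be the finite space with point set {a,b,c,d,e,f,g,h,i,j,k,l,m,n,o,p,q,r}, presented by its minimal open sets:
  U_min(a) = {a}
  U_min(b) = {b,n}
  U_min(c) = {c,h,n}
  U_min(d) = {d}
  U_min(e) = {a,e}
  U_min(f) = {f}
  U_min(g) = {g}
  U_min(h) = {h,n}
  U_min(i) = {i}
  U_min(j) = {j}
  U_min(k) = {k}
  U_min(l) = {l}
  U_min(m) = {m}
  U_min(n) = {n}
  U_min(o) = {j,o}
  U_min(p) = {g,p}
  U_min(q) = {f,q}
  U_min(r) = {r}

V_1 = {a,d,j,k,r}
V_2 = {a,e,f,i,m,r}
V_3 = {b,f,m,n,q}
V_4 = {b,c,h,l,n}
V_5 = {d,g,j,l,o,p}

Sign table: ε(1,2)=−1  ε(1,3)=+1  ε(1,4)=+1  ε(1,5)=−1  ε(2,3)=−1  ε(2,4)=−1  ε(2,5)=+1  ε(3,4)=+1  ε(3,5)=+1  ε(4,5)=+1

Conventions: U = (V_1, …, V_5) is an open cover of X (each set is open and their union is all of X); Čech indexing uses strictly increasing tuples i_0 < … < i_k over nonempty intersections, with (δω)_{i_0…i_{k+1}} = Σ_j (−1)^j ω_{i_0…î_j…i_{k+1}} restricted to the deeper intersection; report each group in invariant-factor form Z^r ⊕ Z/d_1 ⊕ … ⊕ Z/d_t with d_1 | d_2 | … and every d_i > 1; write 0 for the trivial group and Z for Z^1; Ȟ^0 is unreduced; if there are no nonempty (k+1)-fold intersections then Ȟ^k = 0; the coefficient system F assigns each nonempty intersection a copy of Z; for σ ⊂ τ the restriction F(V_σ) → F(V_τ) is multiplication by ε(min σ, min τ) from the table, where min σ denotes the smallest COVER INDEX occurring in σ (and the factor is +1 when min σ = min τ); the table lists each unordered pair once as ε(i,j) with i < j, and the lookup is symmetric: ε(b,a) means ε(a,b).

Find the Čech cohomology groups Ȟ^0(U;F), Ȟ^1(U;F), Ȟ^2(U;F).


Ȟ^0 = 0,  Ȟ^1 = Z/2,  Ȟ^2 = 0

nonempty intersections:
  V12={a,r} V15={d,j} V23={f,m} V34={b,n} V45={l}
C dims 5,5; δ0: rk 5, SNF 1^4·2
Ȟ^0: (5−5)−0=0 ⇒ 0
Ȟ^1: (5−0)−5=0 plus torsion [2] ⇒ Z/2
Ȟ^2: (0−0)−0=0 ⇒ 0


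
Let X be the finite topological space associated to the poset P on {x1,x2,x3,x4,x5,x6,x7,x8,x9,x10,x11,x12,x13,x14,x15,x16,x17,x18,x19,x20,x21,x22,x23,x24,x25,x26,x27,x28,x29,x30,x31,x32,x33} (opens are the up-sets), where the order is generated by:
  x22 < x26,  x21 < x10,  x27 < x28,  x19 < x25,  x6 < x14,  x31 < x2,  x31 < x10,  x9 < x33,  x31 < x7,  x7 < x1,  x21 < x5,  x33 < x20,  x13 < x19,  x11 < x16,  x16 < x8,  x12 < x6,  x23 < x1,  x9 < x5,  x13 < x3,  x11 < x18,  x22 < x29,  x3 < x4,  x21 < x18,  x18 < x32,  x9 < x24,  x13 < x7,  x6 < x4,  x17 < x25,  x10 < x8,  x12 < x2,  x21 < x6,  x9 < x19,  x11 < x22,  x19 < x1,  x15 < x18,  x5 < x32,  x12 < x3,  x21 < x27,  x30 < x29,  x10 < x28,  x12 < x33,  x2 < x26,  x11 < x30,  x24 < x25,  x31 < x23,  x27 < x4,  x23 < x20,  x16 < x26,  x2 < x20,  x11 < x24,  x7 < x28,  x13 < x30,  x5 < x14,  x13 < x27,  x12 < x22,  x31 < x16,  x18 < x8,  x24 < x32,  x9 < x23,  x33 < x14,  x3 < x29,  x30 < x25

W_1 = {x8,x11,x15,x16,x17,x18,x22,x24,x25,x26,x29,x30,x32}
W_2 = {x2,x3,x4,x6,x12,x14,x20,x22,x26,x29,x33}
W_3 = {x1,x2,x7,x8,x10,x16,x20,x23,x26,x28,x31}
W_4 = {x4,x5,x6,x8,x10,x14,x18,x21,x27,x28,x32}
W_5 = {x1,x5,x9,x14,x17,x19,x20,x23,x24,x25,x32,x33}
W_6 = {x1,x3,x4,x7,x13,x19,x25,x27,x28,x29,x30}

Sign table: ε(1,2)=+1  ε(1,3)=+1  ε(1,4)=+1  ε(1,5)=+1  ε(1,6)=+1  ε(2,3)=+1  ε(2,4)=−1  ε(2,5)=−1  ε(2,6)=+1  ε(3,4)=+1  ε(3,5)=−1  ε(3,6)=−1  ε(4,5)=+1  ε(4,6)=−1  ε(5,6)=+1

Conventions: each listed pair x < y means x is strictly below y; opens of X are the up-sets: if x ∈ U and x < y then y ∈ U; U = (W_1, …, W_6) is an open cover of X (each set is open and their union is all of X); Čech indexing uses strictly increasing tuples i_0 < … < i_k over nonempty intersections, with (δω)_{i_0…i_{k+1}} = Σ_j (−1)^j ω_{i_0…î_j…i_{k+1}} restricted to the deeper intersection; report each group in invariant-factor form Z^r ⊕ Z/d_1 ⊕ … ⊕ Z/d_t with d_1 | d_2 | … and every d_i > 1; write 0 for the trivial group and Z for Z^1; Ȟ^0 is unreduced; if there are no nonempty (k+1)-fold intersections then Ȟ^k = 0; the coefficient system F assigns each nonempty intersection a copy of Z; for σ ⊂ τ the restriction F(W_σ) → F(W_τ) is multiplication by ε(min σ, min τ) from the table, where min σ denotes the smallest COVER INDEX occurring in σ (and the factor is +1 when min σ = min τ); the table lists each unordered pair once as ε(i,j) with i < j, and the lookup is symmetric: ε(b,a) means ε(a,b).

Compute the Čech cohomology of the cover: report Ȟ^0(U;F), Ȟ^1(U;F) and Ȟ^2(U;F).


Ȟ^0(U;F) ≅ 0, Ȟ^1(U;F) ≅ Z/2 and Ȟ^2(U;F) ≅ Z

cover nerve:
  W12={x22,x26,x29} W13={x8,x16,x26} W14={x8,x18,x32} W15={x17,x24,x25,x32} W16={x25,x29,x30} W23={x2,x20,x26} W24={x4,x6,x14} W25={x14,x20,x33} W26={x3,x4,x29} W34={x8,x10,x28} W35={x1,x20,x23} W36={x1,x7,x28} W45={x5,x14,x32} W46={x4,x27,x28} W56={x1,x19,x25}
  W123={x26} W126={x29} W134={x8} W145={x32} W156={x25} W235={x20} W245={x14} W246={x4} W346={x28} W356={x1}
C dims 6,15,10; δ0: rk 6, SNF 1^5·2; δ1: rk 9, SNF 1^9
Ȟ^0: (6−6)−0=0 ⇒ 0
Ȟ^1: (15−9)−6=0 plus torsion [2] ⇒ Z/2
Ȟ^2: (10−0)−9=1 ⇒ Z


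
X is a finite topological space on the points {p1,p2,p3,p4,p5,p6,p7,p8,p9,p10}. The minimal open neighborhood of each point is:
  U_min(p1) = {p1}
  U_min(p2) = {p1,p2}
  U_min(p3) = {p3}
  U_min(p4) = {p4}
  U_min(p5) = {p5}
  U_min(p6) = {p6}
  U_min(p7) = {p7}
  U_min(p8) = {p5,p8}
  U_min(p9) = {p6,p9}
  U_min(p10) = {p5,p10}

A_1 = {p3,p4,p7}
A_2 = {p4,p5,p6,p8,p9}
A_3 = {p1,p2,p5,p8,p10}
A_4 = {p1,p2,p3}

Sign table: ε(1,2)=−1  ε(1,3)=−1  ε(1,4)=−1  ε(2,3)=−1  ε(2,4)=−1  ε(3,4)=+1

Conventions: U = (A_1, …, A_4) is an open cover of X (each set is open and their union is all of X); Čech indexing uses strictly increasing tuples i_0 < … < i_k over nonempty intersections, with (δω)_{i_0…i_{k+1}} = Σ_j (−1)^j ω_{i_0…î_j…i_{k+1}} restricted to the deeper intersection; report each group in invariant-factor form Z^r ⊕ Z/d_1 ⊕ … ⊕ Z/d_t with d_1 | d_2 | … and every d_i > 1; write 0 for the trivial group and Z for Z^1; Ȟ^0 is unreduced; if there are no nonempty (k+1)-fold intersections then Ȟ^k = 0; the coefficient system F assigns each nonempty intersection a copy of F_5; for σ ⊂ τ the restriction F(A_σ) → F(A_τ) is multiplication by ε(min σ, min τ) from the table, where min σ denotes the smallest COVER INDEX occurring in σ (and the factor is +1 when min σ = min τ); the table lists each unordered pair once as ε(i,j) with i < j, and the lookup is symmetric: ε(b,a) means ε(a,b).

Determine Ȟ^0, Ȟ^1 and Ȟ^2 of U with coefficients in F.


Ȟ^0(U;F) ≅ 0,  Ȟ^1(U;F) ≅ 0,  Ȟ^2(U;F) ≅ 0

nerve of the cover:
  A12={p4} A14={p3} A23={p5,p8} A34={p1,p2}
C dims 4,4; δ0: rk_F5 4
Ȟ^0 = (4 − 4) − 0 = 0, so Ȟ^0 ≅ 0
Ȟ^1 = (4 − 0) − 4 = 0, so Ȟ^1 ≅ 0
Ȟ^2 = (0 − 0) − 0 = 0, so Ȟ^2 ≅ 0


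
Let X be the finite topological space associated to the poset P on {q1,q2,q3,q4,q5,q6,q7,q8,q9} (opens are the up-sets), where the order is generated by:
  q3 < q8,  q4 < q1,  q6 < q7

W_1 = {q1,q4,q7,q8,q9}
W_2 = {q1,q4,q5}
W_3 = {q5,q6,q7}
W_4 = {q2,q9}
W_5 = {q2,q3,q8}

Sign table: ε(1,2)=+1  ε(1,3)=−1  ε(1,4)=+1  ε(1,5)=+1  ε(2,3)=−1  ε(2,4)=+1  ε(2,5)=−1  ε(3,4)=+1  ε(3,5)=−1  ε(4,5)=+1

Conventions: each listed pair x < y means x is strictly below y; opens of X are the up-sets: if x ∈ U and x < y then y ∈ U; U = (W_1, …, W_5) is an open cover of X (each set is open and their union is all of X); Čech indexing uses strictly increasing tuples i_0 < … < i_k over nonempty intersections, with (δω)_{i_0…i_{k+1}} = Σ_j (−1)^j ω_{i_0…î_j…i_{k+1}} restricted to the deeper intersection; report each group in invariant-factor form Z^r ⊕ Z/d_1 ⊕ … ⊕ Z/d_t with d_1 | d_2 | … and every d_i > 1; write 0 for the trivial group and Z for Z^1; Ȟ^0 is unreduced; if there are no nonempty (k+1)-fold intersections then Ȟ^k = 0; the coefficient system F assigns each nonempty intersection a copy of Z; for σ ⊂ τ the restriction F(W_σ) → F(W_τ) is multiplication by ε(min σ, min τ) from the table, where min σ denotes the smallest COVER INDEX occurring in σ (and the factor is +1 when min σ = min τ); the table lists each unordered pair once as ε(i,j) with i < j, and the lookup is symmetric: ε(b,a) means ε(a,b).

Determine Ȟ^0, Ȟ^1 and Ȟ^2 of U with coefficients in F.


intersection data:
  W12={q1,q4} W13={q7} W14={q9} W15={q8} W23={q5} W45={q2}
C dims 5,6; δ0: rk 4, SNF 1^4
Ȟ^0 = (5 − 4) − 0 = 1, so Ȟ^0 ≅ Z
Ȟ^1 = (6 − 0) − 4 = 2, so Ȟ^1 ≅ Z^2
Ȟ^2 = (0 − 0) − 0 = 0, so Ȟ^2 ≅ 0

Ȟ^0(U;F) ≅ Z; Ȟ^1(U;F) ≅ Z^2; Ȟ^2(U;F) ≅ 0


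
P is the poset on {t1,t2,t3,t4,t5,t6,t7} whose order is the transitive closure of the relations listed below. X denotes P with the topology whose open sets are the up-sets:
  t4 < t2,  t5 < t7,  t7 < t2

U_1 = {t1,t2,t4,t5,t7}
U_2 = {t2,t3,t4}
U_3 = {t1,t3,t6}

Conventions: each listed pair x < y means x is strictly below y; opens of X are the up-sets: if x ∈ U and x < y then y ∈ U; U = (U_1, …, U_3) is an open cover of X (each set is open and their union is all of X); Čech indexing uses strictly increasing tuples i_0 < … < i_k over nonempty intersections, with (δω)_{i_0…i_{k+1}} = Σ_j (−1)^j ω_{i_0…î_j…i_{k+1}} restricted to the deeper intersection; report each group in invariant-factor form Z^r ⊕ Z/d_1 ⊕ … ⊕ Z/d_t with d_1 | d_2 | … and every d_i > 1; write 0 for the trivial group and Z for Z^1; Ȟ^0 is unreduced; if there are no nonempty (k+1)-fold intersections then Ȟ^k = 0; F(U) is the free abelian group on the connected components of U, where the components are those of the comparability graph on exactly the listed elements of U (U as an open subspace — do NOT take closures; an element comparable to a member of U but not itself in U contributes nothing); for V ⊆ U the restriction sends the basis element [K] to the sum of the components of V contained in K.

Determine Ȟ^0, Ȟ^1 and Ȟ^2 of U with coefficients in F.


nerve simplices:
  U12={t2,t4} U13={t1} U23={t3}
components per intersection:
  U1: {t1} {t2,t4,t5,t7}
  U2: {t2,t4} {t3}
  U3: {t1} {t3} {t6}
  U12: {t2,t4}
  U13: {t1}
  U23: {t3}
C dims 7,3; δ0: rk 3, SNF 1^3
degree 0: 7−3−0 = 4 → Ȟ^0 ≅ Z^4
degree 1: 3−0−3 = 0 → Ȟ^1 ≅ 0
degree 2: 0−0−0 = 0 → Ȟ^2 ≅ 0

Ȟ^0 = Z^4, Ȟ^1 = 0 and Ȟ^2 = 0


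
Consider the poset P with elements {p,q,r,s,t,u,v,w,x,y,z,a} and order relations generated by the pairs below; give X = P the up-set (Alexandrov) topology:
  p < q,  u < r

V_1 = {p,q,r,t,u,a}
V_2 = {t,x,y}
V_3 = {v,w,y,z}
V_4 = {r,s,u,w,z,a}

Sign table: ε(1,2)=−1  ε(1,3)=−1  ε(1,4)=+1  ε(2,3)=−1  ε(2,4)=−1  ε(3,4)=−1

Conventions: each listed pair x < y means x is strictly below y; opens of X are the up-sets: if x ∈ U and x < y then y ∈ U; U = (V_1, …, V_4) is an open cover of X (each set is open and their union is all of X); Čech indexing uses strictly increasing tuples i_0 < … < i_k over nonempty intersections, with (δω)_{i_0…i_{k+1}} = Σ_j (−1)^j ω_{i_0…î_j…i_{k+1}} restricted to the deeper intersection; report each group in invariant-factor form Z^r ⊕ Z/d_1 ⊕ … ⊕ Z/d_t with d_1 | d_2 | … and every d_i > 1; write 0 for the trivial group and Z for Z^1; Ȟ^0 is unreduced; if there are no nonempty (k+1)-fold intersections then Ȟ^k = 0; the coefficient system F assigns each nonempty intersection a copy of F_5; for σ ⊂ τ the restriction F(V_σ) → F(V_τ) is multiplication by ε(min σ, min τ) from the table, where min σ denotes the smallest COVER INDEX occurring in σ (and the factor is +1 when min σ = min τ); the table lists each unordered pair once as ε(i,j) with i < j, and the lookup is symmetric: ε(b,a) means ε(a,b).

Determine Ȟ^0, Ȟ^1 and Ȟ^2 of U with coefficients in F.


nerve of the cover:
  V12={t} V14={r,u,a} V23={y} V34={w,z}
C dims 4,4; δ0: rk_F5 4
Ȟ^0 = (4 − 4) − 0 = 0, so Ȟ^0 ≅ 0
Ȟ^1 = (4 − 0) − 4 = 0, so Ȟ^1 ≅ 0
Ȟ^2 = (0 − 0) − 0 = 0, so Ȟ^2 ≅ 0

Ȟ^0 ≅ 0, Ȟ^1 ≅ 0, Ȟ^2 ≅ 0


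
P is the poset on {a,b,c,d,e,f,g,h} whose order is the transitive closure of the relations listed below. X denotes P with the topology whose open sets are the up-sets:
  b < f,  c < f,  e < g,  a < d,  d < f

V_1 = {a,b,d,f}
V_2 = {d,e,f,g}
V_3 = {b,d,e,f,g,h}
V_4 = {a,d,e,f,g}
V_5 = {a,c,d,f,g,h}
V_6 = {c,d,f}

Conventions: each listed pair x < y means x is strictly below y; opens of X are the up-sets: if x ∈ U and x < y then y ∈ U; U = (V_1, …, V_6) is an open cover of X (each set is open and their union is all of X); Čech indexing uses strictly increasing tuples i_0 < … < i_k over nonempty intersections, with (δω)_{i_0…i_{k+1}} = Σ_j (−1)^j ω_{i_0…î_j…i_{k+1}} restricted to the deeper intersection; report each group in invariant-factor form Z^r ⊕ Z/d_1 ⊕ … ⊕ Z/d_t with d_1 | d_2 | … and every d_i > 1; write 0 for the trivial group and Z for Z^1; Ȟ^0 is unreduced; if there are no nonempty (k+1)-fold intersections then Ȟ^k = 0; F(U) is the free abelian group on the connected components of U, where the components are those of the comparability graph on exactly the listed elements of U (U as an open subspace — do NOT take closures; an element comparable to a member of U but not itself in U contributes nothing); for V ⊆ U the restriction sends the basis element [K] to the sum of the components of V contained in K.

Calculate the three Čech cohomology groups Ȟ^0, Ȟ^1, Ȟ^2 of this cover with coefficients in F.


Ȟ^0 ≅ Z^3, Ȟ^1 ≅ 0, Ȟ^2 ≅ 0

nerve of the cover:
  V12={d,f} V13={b,d,f} V14={a,d,f} V15={a,d,f} V16={d,f} V23={d,e,f,g} V24={d,e,f,g} V25={d,f,g} V26={d,f} V34={d,e,f,g} V35={d,f,g,h} V36={d,f} V45={a,d,f,g} V46={d,f} V56={c,d,f}
  V123={d,f} V124={d,f} V125={d,f} V126={d,f} V134={d,f} V135={d,f} V136={d,f} V145={a,d,f} V146={d,f} V156={d,f} V234={d,e,f,g} V235={d,f,g} V236={d,f} V245={d,f,g} V246={d,f} V256={d,f} V345={d,f,g} V346={d,f} V356={d,f} V456={d,f}
  V1234={d,f} V1235={d,f} V1236={d,f} V1245={d,f} V1246={d,f} V1256={d,f} V1345={d,f} V1346={d,f} V1356={d,f} V1456={d,f} V2345={d,f,g} V2346={d,f} V2356={d,f} V2456={d,f} V3456={d,f}
  V12345={d,f} V12346={d,f} V12356={d,f} V12456={d,f} V13456={d,f} V23456={d,f}
  V123456={d,f}
components per intersection:
  V1: {a,b,d,f}
  V2: {d,f} {e,g}
  V3: {b,d,f} {e,g} {h}
  V4: {a,d,f} {e,g}
  V5: {a,c,d,f} {g} {h}
  V6: {c,d,f}
  V12: {d,f}
  V13: {b,d,f}
  V14: {a,d,f}
  V15: {a,d,f}
  V16: {d,f}
  V23: {d,f} {e,g}
  V24: {d,f} {e,g}
  V25: {d,f} {g}
  V26: {d,f}
  V34: {d,f} {e,g}
  V35: {d,f} {g} {h}
  V36: {d,f}
  V45: {a,d,f} {g}
  V46: {d,f}
  V56: {c,d,f}
  V123: {d,f}
  V124: {d,f}
  V125: {d,f}
  V126: {d,f}
  V134: {d,f}
  V135: {d,f}
  V136: {d,f}
  V145: {a,d,f}
  V146: {d,f}
  V156: {d,f}
  V234: {d,f} {e,g}
  V235: {d,f} {g}
  V236: {d,f}
  V245: {d,f} {g}
  V246: {d,f}
  V256: {d,f}
  V345: {d,f} {g}
  V346: {d,f}
  V356: {d,f}
  V456: {d,f}
  V1234: {d,f}
  V1235: {d,f}
  V1236: {d,f}
  V1245: {d,f}
  V1246: {d,f}
  V1256: {d,f}
  V1345: {d,f}
  V1346: {d,f}
  V1356: {d,f}
  V1456: {d,f}
  V2345: {d,f} {g}
  V2346: {d,f}
  V2356: {d,f}
  V2456: {d,f}
  V3456: {d,f}
  V12345: {d,f}
  V12346: {d,f}
  V12356: {d,f}
  V12456: {d,f}
  V13456: {d,f}
  V23456: {d,f}
  V123456: {d,f}
C dims 12,22,24,16; δ0: rk 9, SNF 1^9; δ1: rk 13, SNF 1^13; δ2: rk 11, SNF 1^11
Ȟ^0 = (12 − 9) − 0 = 3, so Ȟ^0 ≅ Z^3
Ȟ^1 = (22 − 13) − 9 = 0, so Ȟ^1 ≅ 0
Ȟ^2 = (24 − 11) − 13 = 0, so Ȟ^2 ≅ 0
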